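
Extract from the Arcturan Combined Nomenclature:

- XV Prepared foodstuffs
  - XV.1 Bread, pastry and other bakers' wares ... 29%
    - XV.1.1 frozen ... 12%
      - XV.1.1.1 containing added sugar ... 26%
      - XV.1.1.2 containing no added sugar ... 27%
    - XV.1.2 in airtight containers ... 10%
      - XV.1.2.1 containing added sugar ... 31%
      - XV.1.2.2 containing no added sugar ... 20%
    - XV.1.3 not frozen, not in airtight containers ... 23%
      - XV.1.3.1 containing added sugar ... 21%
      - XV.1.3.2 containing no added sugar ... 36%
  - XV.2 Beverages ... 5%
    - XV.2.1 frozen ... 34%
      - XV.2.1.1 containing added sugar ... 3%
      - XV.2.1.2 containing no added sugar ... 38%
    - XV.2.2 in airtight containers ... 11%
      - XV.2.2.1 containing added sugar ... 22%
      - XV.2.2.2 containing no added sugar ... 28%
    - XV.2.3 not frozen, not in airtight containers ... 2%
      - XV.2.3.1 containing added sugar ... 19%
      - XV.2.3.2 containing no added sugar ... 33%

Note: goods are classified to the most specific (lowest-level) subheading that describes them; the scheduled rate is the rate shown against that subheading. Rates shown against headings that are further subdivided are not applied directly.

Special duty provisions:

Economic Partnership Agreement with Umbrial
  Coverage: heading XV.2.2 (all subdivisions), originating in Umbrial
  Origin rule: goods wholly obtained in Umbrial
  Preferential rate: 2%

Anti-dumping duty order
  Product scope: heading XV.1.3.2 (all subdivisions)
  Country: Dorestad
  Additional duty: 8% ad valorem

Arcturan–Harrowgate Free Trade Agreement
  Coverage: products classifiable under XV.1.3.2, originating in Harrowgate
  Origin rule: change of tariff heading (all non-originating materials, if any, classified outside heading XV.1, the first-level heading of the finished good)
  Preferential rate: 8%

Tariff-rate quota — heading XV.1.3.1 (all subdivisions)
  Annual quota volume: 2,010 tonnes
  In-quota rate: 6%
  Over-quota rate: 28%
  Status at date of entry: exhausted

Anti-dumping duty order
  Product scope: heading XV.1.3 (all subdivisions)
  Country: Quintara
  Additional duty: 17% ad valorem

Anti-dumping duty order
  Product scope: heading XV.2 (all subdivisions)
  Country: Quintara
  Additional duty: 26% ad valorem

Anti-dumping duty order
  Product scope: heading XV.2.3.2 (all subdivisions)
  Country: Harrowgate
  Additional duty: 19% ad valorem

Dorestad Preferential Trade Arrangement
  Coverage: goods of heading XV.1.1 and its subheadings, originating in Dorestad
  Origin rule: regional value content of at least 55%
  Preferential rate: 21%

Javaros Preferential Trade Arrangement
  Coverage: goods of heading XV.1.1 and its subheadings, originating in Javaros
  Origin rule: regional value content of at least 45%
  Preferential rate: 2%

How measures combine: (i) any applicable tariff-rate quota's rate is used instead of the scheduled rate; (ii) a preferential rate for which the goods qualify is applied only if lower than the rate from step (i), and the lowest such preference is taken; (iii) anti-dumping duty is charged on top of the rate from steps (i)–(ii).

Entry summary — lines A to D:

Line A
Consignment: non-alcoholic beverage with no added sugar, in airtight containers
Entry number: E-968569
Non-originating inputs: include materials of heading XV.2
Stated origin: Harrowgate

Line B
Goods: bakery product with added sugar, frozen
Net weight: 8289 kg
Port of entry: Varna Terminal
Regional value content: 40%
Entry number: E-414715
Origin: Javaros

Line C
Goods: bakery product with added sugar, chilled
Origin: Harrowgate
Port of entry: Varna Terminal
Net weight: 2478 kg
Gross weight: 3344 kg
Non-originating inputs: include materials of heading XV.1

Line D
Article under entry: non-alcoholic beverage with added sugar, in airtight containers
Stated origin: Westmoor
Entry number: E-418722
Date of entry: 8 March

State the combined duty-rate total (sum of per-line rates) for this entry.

104%

Line A: non-alcoholic beverage → XV.2; in airtight containers → XV.2.2; with no added sugar → XV.2.2.2. Scheduled 28%. Harrowgate agreement on XV.1.3.2: XV.2.2.2 not covered. → 28%.
Line B: bakery product → XV.1; frozen → XV.1.1; with added sugar → XV.1.1.1. Scheduled 26%. Javaros agreement on XV.1.1: RVC < 45%. → 26%.
Line C: bakery product → XV.1; chilled → XV.1.3; with added sugar → XV.1.3.1. Scheduled 21%. quota on XV.1.3.1 exhausted → over-quota 28%; Harrowgate agreement on XV.1.3.2: XV.1.3.1 not covered. → 28%.
Line D: non-alcoholic beverage → XV.2; in airtight containers → XV.2.2; with added sugar → XV.2.2.1. Scheduled 22%. No special measure applies. → 22%.
Sum: 28% + 26% + 28% + 22% = 104%.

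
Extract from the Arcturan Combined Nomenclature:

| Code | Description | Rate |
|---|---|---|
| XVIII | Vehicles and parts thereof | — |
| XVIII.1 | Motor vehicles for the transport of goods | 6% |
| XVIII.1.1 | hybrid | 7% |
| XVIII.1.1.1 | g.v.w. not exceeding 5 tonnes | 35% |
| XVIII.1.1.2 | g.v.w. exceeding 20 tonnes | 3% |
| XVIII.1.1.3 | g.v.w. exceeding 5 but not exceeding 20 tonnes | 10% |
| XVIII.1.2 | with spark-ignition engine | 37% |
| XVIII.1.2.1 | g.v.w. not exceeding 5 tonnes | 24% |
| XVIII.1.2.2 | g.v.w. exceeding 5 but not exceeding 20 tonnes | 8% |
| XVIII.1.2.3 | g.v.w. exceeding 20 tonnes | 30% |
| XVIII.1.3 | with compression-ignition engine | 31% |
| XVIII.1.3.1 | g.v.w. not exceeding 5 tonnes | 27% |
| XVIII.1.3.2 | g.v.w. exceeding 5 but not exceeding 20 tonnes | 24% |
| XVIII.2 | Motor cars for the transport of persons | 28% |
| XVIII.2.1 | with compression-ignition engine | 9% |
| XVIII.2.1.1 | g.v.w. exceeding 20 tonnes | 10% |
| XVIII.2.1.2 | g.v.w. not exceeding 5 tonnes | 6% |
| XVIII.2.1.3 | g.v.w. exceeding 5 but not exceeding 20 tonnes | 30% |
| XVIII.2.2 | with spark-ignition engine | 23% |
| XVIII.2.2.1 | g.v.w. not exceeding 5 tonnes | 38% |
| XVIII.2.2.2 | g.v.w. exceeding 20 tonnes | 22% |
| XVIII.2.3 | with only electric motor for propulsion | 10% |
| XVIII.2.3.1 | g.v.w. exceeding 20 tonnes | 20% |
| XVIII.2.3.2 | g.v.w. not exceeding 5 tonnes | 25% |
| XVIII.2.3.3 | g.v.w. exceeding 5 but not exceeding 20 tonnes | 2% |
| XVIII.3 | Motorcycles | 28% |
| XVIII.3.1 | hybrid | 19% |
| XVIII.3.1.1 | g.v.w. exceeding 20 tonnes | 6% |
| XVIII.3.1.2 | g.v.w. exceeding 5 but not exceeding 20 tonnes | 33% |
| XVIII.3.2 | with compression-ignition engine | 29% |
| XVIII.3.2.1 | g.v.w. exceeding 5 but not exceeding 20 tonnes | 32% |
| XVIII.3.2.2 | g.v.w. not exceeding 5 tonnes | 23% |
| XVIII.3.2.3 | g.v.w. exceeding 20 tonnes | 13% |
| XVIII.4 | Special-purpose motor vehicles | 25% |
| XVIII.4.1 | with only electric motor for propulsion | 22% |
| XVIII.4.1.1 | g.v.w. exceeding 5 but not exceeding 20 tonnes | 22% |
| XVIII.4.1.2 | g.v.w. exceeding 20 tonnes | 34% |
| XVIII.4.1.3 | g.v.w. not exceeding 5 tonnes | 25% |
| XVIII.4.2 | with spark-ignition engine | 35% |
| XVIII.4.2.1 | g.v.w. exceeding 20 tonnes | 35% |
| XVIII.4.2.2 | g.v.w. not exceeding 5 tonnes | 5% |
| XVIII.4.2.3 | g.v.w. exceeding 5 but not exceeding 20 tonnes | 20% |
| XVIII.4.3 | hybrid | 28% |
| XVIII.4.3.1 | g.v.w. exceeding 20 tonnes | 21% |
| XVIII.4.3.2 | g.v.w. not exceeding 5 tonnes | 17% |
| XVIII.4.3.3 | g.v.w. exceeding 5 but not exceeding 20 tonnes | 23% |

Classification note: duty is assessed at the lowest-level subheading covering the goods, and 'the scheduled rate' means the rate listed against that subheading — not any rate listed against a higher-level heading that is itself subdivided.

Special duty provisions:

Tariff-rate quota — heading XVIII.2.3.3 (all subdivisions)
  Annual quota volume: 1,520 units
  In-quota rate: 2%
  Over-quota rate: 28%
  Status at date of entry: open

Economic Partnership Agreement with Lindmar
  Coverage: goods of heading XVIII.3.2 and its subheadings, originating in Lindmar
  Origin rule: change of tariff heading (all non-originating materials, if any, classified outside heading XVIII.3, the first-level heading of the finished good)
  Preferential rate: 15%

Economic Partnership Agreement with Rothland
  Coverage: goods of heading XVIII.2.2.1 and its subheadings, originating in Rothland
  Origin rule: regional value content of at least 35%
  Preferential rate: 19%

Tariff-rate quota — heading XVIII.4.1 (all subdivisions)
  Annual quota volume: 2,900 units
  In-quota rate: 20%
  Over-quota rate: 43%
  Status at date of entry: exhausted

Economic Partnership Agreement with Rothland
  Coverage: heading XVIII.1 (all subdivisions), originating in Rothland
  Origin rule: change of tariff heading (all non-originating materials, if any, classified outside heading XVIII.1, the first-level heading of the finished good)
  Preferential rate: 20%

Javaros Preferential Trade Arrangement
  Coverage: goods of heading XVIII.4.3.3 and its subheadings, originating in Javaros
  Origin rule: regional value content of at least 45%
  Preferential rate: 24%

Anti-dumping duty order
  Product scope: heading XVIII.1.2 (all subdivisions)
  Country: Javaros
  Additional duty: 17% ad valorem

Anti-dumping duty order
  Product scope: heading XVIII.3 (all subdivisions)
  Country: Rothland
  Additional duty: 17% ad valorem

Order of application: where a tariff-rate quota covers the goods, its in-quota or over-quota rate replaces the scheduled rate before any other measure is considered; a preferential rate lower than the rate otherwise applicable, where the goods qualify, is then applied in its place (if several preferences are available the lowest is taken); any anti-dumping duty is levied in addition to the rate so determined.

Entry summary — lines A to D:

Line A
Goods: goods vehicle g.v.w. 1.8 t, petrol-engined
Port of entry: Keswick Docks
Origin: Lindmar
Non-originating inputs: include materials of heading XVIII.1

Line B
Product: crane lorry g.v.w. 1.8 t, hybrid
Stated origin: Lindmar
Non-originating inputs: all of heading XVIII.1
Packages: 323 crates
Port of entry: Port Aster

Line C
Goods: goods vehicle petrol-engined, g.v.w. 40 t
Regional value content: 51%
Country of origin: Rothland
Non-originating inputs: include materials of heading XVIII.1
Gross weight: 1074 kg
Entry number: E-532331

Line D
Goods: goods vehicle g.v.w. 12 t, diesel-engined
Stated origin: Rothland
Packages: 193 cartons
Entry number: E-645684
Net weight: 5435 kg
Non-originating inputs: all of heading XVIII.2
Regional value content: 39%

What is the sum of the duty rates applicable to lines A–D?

91%

Line A: goods vehicle → XVIII.1; petrol-engined → XVIII.1.2; g.v.w. 1.8 t → XVIII.1.2.1. Scheduled 24%. Lindmar agreement on XVIII.3.2: XVIII.1.2.1 not covered. → 24%.
Line B: crane lorry → XVIII.4; hybrid → XVIII.4.3; g.v.w. 1.8 t → XVIII.4.3.2. Scheduled 17%. Lindmar agreement on XVIII.3.2: XVIII.4.3.2 not covered. → 17%.
Line C: goods vehicle → XVIII.1; petrol-engined → XVIII.1.2; g.v.w. 40 t → XVIII.1.2.3. Scheduled 30%. Rothland agreement on XVIII.2.2.1: XVIII.1.2.3 not covered; Rothland agreement on XVIII.1: CTH not met. → 30%.
Line D: goods vehicle → XVIII.1; diesel-engined → XVIII.1.3; g.v.w. 12 t → XVIII.1.3.2. Scheduled 24%. Rothland agreement on XVIII.2.2.1: XVIII.1.3.2 not covered; Rothland agreement on XVIII.1: CTH met → 20% available; preferential 20%. → 20%.
Sum: 24% + 17% + 30% + 20% = 91%.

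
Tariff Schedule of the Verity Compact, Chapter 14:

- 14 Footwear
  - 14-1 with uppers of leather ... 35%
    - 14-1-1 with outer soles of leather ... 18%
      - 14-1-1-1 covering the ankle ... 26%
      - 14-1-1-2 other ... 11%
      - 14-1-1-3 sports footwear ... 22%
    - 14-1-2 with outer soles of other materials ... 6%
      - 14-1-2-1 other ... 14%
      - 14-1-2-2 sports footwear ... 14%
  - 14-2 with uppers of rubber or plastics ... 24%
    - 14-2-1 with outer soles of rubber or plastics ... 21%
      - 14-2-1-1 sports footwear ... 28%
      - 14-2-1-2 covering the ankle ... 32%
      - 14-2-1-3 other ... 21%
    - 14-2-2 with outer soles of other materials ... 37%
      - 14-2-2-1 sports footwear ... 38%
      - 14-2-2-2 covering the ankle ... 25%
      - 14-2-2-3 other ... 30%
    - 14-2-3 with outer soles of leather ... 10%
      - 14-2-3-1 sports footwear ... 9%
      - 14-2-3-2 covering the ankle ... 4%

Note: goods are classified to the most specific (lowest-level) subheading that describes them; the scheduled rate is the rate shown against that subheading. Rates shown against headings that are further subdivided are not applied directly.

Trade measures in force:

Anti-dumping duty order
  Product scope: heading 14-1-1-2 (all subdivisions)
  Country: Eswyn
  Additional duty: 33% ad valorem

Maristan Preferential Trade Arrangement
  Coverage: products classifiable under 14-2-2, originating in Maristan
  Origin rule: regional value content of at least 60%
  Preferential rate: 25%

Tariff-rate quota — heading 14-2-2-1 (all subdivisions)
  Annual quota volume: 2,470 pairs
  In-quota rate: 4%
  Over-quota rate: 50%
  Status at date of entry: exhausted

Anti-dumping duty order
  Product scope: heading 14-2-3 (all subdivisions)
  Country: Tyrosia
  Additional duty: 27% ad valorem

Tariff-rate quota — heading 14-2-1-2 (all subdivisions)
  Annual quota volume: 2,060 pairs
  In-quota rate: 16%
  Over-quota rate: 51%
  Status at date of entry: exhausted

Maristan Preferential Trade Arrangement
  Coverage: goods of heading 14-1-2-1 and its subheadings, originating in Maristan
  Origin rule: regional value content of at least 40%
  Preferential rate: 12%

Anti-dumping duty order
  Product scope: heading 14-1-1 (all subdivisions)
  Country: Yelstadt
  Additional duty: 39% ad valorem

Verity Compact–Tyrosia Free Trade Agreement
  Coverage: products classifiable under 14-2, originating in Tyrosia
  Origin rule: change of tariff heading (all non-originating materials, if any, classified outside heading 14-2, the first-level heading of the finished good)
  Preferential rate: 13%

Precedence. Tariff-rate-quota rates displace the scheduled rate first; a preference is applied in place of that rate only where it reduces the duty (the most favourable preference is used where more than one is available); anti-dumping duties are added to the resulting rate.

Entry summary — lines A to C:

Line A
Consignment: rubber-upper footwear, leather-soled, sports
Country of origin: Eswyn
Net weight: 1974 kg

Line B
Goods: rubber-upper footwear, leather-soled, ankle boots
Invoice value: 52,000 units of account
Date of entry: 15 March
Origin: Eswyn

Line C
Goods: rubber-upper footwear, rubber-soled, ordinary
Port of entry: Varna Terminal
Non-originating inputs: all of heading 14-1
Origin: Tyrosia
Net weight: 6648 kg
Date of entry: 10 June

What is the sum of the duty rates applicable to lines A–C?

26%

Line A: rubber-upper → 14-2; leather-soled → 14-2-3; sports → 14-2-3-1. Scheduled 9%. No special measure applies. → 9%.
Line B: rubber-upper → 14-2; leather-soled → 14-2-3; ankle boots → 14-2-3-2. Scheduled 4%. No special measure applies. → 4%.
Line C: rubber-upper → 14-2; rubber-soled → 14-2-1; ordinary → 14-2-1-3. Scheduled 21%. Tyrosia agreement on 14-2: CTH met → 13% available; preferential 13%. → 13%.
Sum: 9% + 4% + 13% = 26%.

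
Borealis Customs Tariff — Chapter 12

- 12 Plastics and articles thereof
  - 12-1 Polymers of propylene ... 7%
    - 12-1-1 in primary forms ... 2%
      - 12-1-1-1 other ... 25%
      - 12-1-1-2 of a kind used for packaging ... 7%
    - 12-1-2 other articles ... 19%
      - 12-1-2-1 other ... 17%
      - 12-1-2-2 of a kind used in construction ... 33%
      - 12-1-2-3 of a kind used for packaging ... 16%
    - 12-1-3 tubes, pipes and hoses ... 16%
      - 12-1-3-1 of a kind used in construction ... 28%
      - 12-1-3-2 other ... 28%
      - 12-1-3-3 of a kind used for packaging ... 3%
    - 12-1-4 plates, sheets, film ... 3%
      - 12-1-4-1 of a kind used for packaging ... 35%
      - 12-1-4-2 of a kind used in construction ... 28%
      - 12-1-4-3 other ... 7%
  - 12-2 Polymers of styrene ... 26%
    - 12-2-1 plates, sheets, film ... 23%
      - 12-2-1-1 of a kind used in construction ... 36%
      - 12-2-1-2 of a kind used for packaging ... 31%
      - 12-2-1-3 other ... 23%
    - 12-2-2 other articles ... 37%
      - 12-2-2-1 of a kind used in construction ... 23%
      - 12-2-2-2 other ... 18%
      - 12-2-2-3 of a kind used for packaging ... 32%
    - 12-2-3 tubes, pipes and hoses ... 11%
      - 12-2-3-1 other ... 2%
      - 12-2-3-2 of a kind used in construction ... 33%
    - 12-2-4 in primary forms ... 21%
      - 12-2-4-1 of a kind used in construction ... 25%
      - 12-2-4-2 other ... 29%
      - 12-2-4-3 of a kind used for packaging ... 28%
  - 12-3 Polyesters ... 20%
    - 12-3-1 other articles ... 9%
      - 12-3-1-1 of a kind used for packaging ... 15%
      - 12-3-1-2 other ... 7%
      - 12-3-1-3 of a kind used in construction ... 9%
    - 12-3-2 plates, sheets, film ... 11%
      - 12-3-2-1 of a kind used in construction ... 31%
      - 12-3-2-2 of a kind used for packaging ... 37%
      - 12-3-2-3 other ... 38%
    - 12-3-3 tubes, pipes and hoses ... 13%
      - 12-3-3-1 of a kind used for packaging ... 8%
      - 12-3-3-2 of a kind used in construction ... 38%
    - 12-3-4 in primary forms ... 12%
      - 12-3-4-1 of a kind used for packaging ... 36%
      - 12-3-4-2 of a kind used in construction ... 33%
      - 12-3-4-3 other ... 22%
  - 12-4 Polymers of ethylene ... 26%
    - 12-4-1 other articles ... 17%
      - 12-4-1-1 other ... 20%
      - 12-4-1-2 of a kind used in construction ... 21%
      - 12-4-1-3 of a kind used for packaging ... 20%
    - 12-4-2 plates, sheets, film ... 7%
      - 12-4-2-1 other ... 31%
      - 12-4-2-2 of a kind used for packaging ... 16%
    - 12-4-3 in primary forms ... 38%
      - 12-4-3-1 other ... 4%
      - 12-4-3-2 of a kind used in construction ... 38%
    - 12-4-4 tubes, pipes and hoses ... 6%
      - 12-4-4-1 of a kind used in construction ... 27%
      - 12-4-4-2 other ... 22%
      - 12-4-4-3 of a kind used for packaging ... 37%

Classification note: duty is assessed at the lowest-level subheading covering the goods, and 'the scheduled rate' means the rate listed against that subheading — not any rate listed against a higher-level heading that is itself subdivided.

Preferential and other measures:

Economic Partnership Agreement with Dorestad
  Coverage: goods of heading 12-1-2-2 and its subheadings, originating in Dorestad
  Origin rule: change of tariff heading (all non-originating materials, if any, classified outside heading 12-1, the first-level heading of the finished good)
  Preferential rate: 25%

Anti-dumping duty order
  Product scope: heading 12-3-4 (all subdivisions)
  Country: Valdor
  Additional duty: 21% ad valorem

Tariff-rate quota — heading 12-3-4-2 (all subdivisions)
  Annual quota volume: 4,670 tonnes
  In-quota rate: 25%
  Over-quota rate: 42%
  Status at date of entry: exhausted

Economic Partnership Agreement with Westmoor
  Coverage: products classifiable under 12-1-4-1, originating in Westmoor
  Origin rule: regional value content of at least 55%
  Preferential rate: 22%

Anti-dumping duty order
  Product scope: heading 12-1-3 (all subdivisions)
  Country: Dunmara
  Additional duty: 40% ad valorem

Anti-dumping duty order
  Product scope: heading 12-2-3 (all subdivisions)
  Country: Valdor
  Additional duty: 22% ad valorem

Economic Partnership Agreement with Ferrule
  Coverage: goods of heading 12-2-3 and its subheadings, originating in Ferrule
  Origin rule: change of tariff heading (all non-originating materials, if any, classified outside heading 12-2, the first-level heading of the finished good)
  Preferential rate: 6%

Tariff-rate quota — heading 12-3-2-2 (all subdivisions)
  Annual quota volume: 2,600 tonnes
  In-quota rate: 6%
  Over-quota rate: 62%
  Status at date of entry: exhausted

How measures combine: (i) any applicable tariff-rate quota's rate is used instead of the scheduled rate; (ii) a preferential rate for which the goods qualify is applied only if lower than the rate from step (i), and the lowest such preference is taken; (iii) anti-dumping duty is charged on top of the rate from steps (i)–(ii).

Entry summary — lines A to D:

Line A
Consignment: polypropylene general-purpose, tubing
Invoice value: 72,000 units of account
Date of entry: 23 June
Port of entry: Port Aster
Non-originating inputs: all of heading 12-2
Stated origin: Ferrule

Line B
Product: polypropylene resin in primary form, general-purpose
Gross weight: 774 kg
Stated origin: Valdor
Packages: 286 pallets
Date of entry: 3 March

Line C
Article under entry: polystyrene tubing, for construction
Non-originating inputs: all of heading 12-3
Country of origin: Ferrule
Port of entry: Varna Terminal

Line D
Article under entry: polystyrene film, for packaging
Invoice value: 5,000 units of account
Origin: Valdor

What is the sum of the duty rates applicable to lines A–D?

90%

Line A: polypropylene → 12-1; tubing → 12-1-3; general-purpose → 12-1-3-2. Scheduled 28%. Ferrule agreement on 12-2-3: 12-1-3-2 not covered. → 28%.
Line B: polypropylene → 12-1; resin in primary form → 12-1-1; general-purpose → 12-1-1-1. Scheduled 25%. No special measure applies. → 25%.
Line C: polystyrene → 12-2; tubing → 12-2-3; for construction → 12-2-3-2. Scheduled 33%. Ferrule agreement on 12-2-3: CTH met → 6% available; preferential 6%. → 6%.
Line D: polystyrene → 12-2; film → 12-2-1; for packaging → 12-2-1-2. Scheduled 31%. No special measure applies. → 31%.
Sum: 28% + 25% + 6% + 31% = 90%.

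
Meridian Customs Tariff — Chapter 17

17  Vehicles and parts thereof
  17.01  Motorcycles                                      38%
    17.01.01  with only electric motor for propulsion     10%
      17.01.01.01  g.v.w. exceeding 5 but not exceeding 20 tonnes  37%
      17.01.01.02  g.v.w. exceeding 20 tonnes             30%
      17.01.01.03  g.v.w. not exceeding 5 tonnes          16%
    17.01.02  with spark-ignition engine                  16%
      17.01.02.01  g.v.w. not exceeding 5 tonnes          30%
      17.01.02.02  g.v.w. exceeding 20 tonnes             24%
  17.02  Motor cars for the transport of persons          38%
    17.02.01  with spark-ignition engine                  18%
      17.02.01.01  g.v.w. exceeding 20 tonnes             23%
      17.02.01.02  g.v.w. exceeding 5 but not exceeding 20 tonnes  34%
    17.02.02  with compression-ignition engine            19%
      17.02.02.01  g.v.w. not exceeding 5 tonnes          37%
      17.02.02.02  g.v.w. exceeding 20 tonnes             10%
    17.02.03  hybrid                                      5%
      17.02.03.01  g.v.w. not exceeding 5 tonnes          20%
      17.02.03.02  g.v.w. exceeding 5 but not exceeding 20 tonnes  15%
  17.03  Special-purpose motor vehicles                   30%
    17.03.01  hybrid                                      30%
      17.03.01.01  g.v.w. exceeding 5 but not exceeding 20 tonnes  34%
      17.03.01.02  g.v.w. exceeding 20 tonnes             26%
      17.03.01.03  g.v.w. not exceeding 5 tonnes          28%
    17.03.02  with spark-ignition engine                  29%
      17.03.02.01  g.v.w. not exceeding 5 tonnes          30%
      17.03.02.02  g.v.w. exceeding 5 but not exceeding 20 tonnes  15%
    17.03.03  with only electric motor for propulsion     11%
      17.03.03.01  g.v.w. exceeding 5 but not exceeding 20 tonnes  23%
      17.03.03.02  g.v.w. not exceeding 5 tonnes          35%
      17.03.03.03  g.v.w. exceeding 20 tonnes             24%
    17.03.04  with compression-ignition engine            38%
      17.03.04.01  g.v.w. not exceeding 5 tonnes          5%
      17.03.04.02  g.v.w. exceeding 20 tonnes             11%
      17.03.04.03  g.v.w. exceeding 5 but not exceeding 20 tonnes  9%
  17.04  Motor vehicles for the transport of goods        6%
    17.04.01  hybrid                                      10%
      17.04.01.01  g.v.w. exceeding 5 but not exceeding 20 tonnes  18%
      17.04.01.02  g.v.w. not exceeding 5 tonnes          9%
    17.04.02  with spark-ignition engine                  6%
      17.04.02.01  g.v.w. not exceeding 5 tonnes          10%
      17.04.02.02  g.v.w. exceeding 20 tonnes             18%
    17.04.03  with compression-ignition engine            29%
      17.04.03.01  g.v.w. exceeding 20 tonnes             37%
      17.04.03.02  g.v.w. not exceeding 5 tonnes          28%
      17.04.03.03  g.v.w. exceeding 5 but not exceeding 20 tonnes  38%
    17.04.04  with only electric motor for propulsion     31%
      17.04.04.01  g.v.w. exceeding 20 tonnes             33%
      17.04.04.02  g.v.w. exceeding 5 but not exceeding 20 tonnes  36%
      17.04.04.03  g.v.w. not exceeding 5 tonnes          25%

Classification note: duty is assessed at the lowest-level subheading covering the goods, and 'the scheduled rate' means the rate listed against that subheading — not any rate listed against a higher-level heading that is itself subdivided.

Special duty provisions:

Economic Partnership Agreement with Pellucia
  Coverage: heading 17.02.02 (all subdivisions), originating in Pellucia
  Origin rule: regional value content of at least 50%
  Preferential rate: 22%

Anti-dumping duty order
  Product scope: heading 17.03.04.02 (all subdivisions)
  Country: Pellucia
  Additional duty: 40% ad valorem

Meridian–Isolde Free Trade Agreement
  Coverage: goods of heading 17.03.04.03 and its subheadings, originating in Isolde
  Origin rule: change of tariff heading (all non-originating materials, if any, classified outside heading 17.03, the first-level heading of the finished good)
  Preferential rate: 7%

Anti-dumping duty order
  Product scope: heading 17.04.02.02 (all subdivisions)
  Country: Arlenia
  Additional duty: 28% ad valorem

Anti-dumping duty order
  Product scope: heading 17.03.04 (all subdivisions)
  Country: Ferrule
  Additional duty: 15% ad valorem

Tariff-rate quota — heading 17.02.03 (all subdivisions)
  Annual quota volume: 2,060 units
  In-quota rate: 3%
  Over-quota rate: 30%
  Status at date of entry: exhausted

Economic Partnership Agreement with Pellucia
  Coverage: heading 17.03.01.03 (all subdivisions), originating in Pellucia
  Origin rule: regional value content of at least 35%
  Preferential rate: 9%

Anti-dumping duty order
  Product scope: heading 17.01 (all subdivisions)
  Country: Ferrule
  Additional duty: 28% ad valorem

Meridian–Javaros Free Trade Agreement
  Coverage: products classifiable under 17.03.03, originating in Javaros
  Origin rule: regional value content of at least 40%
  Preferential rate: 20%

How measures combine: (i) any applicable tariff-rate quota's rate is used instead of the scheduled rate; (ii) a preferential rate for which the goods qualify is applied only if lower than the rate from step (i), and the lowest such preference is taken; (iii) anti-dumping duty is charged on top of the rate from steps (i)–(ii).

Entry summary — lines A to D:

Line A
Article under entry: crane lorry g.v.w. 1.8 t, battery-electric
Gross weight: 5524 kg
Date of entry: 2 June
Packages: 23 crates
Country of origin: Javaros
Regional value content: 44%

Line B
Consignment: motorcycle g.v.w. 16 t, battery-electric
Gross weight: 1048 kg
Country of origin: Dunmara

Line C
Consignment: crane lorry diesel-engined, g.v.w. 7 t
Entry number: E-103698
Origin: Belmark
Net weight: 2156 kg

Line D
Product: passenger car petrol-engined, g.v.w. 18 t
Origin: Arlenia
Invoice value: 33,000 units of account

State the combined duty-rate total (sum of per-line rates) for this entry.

100%

Line A: crane lorry → 17.03; battery-electric → 17.03.03; g.v.w. 1.8 t → 17.03.03.02. Scheduled 35%. Javaros agreement on 17.03.03: RVC ≥ 40% → 20% available; preferential 20%. → 20%.
Line B: motorcycle → 17.01; battery-electric → 17.01.01; g.v.w. 16 t → 17.01.01.01. Scheduled 37%. No special measure applies. → 37%.
Line C: crane lorry → 17.03; diesel-engined → 17.03.04; g.v.w. 7 t → 17.03.04.03. Scheduled 9%. No special measure applies. → 9%.
Line D: passenger car → 17.02; petrol-engined → 17.02.01; g.v.w. 18 t → 17.02.01.02. Scheduled 34%. No special measure applies. → 34%.
Sum: 20% + 37% + 9% + 34% = 100%.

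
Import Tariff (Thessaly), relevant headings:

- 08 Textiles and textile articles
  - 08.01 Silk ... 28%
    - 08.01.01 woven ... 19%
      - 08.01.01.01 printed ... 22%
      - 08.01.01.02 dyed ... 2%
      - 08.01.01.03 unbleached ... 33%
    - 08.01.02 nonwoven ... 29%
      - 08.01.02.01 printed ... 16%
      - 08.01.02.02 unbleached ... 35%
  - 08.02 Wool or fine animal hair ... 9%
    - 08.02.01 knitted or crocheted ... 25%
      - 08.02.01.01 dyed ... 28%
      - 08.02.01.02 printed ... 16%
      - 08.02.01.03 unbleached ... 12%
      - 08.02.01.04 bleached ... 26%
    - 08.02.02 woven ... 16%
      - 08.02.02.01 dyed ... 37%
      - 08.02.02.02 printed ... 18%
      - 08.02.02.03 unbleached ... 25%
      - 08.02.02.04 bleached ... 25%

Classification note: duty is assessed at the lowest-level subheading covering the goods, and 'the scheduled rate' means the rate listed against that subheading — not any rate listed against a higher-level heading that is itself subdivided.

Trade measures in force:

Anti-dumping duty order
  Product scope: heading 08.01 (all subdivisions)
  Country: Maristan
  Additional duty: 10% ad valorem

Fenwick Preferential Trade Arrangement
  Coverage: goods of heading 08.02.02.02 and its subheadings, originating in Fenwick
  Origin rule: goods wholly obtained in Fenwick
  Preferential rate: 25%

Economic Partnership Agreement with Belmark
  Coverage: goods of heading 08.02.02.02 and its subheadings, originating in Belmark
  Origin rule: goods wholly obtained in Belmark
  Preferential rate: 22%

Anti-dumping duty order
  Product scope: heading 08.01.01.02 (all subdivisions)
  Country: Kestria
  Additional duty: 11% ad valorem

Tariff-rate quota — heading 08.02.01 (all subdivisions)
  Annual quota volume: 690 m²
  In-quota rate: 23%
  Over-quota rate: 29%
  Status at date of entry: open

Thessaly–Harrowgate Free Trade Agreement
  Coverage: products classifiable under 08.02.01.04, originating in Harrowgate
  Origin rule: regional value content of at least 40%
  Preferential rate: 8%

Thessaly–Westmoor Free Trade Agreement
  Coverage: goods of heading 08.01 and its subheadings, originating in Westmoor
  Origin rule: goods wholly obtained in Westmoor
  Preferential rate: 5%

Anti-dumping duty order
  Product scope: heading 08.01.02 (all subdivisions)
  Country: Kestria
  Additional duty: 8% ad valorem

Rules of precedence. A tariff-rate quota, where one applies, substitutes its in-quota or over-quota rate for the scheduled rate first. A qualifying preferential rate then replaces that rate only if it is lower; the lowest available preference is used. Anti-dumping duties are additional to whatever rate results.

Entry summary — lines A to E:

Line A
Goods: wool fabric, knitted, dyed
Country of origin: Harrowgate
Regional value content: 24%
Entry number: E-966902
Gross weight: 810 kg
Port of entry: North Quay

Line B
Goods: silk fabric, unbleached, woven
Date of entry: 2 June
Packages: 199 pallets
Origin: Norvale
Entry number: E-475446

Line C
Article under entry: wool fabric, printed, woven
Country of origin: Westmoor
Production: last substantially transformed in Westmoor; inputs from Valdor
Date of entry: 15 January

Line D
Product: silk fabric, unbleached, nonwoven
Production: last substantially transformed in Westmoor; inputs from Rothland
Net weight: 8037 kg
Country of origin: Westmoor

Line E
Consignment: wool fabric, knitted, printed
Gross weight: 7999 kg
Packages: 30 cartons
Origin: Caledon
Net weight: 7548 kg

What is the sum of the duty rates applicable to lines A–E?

132%

Line A: wool → 08.02; knitted → 08.02.01; dyed → 08.02.01.01. Scheduled 28%. quota on 08.02.01 open → in-quota 23%; Harrowgate agreement on 08.02.01.04: 08.02.01.01 not covered. → 23%.
Line B: silk → 08.01; woven → 08.01.01; unbleached → 08.01.01.03. Scheduled 33%. No special measure applies. → 33%.
Line C: wool → 08.02; woven → 08.02.02; printed → 08.02.02.02. Scheduled 18%. Westmoor agreement on 08.01: 08.02.02.02 not covered. → 18%.
Line D: silk → 08.01; nonwoven → 08.01.02; unbleached → 08.01.02.02. Scheduled 35%. Westmoor agreement on 08.01: not wholly obtained. → 35%.
Line E: wool → 08.02; knitted → 08.02.01; printed → 08.02.01.02. Scheduled 16%. quota on 08.02.01 open → in-quota 23%. → 23%.
Sum: 23% + 33% + 18% + 35% + 23% = 132%.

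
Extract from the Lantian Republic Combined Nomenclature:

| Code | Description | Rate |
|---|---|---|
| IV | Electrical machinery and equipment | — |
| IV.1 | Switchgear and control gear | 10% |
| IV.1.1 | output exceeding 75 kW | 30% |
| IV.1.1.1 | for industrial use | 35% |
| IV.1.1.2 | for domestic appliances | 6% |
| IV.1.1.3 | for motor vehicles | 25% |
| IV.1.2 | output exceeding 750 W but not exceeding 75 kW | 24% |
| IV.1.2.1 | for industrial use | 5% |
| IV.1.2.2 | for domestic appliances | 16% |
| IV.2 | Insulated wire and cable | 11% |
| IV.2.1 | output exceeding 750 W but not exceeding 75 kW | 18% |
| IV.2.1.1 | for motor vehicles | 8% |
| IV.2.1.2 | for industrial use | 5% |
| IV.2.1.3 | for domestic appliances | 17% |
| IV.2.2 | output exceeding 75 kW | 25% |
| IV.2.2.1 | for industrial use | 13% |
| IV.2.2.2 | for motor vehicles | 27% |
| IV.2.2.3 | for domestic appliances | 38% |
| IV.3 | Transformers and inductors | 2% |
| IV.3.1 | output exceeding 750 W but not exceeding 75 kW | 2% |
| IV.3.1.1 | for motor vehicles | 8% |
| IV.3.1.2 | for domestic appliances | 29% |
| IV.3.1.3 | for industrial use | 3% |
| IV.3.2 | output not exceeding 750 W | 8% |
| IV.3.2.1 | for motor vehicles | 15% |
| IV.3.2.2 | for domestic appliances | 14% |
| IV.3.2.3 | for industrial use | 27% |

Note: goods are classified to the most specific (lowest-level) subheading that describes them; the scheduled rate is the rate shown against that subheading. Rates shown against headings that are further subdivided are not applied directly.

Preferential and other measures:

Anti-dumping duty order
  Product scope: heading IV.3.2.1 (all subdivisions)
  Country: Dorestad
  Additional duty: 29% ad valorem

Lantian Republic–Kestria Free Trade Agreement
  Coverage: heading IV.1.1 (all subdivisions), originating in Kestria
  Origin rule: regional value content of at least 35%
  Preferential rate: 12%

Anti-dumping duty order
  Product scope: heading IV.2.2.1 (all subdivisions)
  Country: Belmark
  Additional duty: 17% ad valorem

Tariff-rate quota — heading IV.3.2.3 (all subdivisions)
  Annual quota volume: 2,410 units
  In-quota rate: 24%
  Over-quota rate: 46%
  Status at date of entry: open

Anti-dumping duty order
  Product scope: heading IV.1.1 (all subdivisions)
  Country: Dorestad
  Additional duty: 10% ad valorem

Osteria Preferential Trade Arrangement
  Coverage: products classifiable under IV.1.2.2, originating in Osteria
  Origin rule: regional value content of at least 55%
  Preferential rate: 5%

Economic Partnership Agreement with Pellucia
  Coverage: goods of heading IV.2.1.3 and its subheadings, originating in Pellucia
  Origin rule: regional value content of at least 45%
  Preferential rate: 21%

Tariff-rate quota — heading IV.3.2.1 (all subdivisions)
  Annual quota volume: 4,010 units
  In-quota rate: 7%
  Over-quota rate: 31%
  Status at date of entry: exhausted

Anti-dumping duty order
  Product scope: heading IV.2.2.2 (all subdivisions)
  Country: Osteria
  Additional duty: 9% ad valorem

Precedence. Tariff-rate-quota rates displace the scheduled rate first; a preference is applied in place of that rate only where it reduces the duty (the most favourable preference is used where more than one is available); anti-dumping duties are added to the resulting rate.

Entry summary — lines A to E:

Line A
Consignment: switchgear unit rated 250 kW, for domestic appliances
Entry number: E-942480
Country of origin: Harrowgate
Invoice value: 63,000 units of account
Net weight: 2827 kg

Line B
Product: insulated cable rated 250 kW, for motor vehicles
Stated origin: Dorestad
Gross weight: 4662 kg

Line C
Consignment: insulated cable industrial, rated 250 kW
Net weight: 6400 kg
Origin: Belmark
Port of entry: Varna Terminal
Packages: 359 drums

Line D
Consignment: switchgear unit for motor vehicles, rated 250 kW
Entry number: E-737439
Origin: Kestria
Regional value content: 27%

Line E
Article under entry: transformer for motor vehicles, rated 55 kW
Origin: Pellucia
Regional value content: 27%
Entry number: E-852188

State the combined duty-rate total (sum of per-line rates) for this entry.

96%

Line A: switchgear unit → IV.1; rated 250 kW → IV.1.1; for domestic appliances → IV.1.1.2. Scheduled 6%. No special measure applies. → 6%.
Line B: insulated cable → IV.2; rated 250 kW → IV.2.2; for motor vehicles → IV.2.2.2. Scheduled 27%. No special measure applies. → 27%.
Line C: insulated cable → IV.2; rated 250 kW → IV.2.2; industrial → IV.2.2.1. Scheduled 13%. anti-dumping (Belmark, IV.2.2.1): +17%; total 13% + 17% = 30%. → 30%.
Line D: switchgear unit → IV.1; rated 250 kW → IV.1.1; for motor vehicles → IV.1.1.3. Scheduled 25%. Kestria agreement on IV.1.1: RVC < 35%. → 25%.
Line E: transformer → IV.3; rated 55 kW → IV.3.1; for motor vehicles → IV.3.1.1. Scheduled 8%. Pellucia agreement on IV.2.1.3: IV.3.1.1 not covered. → 8%.
Sum: 6% + 27% + 30% + 25% + 8% = 96%.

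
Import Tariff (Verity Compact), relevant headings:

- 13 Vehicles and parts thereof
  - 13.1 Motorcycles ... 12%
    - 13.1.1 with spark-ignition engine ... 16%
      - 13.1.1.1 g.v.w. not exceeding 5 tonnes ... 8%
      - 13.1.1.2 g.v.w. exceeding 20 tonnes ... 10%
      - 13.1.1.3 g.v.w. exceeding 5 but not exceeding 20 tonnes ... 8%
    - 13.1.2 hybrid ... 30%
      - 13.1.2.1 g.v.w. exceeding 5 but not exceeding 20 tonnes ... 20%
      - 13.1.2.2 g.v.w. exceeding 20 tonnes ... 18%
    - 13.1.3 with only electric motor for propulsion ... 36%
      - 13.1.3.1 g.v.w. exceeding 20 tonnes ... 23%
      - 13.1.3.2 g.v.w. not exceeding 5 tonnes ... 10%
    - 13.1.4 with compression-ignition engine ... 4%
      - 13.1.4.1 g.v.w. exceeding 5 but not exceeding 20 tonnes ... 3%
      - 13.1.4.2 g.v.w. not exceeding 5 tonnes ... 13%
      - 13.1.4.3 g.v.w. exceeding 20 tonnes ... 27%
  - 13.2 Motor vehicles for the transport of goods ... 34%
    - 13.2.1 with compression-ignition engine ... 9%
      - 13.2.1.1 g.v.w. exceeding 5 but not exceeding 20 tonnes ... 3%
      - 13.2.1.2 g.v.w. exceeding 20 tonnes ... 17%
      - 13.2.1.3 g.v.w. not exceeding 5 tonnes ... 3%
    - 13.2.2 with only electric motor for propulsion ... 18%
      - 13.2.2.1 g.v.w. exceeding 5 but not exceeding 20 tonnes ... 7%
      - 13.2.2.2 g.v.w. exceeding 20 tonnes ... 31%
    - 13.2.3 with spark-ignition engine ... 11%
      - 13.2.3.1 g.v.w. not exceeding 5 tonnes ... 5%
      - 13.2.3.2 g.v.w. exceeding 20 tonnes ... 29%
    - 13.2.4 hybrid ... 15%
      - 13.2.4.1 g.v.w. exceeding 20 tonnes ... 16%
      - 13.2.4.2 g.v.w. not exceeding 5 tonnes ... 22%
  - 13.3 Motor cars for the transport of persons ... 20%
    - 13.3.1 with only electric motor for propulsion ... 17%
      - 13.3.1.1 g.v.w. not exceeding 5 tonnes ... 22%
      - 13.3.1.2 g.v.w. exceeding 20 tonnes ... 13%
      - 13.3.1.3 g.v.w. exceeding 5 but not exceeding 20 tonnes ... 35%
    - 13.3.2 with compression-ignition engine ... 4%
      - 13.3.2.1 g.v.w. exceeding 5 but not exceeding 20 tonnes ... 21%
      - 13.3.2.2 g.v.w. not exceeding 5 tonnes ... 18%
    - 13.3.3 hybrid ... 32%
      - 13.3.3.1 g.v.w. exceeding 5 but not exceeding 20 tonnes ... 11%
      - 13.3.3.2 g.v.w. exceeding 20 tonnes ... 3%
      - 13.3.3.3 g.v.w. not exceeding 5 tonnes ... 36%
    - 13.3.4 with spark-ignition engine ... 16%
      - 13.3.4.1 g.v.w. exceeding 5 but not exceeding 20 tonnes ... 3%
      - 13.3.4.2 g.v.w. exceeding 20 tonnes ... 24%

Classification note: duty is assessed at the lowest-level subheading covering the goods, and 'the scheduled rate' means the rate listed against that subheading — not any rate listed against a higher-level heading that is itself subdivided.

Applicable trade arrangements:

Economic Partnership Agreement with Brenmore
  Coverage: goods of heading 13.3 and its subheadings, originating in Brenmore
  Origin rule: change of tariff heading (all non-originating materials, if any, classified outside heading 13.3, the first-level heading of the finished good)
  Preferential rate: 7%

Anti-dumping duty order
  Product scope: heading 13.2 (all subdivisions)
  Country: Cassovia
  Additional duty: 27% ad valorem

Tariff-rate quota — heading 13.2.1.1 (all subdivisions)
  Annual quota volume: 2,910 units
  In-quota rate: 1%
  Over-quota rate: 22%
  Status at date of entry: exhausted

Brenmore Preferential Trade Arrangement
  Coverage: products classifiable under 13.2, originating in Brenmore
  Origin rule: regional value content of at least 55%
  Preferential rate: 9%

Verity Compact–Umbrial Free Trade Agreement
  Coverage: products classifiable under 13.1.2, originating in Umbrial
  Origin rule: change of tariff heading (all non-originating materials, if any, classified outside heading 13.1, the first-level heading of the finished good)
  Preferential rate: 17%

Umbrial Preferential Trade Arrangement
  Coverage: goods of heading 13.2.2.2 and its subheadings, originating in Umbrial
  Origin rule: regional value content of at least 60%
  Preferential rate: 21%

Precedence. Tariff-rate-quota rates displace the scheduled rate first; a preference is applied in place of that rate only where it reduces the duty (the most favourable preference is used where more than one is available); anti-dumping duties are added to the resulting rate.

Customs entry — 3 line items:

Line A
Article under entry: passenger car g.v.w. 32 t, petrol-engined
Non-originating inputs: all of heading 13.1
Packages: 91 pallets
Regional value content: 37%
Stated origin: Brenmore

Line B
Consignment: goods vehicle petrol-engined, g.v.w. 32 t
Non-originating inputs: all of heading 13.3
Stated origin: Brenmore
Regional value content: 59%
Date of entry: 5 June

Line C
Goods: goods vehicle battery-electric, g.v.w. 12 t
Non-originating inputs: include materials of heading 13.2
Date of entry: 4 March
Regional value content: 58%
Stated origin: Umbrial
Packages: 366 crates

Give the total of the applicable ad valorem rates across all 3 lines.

23%

Line A: passenger car → 13.3; petrol-engined → 13.3.4; g.v.w. 32 t → 13.3.4.2. Scheduled 24%. Brenmore agreement on 13.3: CTH met → 7% available; Brenmore agreement on 13.2: 13.3.4.2 not covered; preferential 7%. → 7%.
Line B: goods vehicle → 13.2; petrol-engined → 13.2.3; g.v.w. 32 t → 13.2.3.2. Scheduled 29%. Brenmore agreement on 13.3: 13.2.3.2 not covered; Brenmore agreement on 13.2: RVC ≥ 55% → 9% available; preferential 9%. → 9%.
Line C: goods vehicle → 13.2; battery-electric → 13.2.2; g.v.w. 12 t → 13.2.2.1. Scheduled 7%. Umbrial agreement on 13.1.2: 13.2.2.1 not covered; Umbrial agreement on 13.2.2.2: 13.2.2.1 not covered. → 7%.
Sum: 7% + 9% + 7% = 23%.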